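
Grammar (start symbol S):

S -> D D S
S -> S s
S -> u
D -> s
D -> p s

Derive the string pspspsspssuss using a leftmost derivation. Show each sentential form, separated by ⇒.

S ⇒ DDS ⇒ psDS ⇒ pspsS ⇒ pspsDDS ⇒ pspspsDS ⇒ pspspssS ⇒ pspspssSs ⇒ pspspssSss ⇒ pspspssDDSss ⇒ pspspsspsDSss ⇒ pspspsspssSss ⇒ pspspsspssuss

S ⇒ DDS   [S -> D D S]
DDS ⇒ psDS   [D -> p s]
psDS ⇒ pspsS   [D -> p s]
pspsS ⇒ pspsDDS   [S -> D D S]
pspsDDS ⇒ pspspsDS   [D -> p s]
pspspsDS ⇒ pspspssS   [D -> s]
pspspssS ⇒ pspspssSs   [S -> S s]
pspspssSs ⇒ pspspssSss   [S -> S s]
pspspssSss ⇒ pspspssDDSss   [S -> D D S]
pspspssDDSss ⇒ pspspsspsDSss   [D -> p s]
pspspsspsDSss ⇒ pspspsspssSss   [D -> s]
pspspsspssSss ⇒ pspspsspssuss   [S -> u]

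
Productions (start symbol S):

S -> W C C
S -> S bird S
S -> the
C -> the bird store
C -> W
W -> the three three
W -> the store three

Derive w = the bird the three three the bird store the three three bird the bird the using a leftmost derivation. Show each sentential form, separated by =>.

S => S bird S => S bird S bird S => the bird S bird S => the bird S bird S bird S => the bird W C C bird S bird S => the bird the three three C C bird S bird S => the bird the three three the bird store C bird S bird S => the bird the three three the bird store W bird S bird S => the bird the three three the bird store the three three bird S bird S => the bird the three three the bird store the three three bird the bird S => the bird the three three the bird store the three three bird the bird the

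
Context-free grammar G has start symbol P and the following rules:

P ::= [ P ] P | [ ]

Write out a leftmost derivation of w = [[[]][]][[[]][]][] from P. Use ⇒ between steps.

P ⇒ [P]P ⇒ [[P]P]P ⇒ [[[]]P]P ⇒ [[[]][]]P ⇒ [[[]][]][P]P ⇒ [[[]][]][[P]P]P ⇒ [[[]][]][[[]]P]P ⇒ [[[]][]][[[]][]]P ⇒ [[[]][]][[[]][]][]

P ⇒ [P]P   [P ::= [ P ] P]
[P]P ⇒ [[P]P]P   [P ::= [ P ] P]
[[P]P]P ⇒ [[[]]P]P   [P ::= [ ]]
[[[]]P]P ⇒ [[[]][]]P   [P ::= [ ]]
[[[]][]]P ⇒ [[[]][]][P]P   [P ::= [ P ] P]
[[[]][]][P]P ⇒ [[[]][]][[P]P]P   [P ::= [ P ] P]
[[[]][]][[P]P]P ⇒ [[[]][]][[[]]P]P   [P ::= [ ]]
[[[]][]][[[]]P]P ⇒ [[[]][]][[[]][]]P   [P ::= [ ]]
[[[]][]][[[]][]]P ⇒ [[[]][]][[[]][]][]   [P ::= [ ]]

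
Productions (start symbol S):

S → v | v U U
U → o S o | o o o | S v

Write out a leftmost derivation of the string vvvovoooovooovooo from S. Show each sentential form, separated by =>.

S => vUU => vSvU => vvUUvU => vvSvUvU => vvvUUvUvU => vvvoSoUvUvU => vvvovoUvUvU => vvvovoooovUvU => vvvovoooovooovU => vvvovoooovooovooo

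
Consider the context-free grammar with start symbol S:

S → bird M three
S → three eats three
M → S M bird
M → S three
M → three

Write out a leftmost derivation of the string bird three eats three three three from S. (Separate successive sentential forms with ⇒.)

S ⇒ bird M three ⇒ bird S three three ⇒ bird three eats three three three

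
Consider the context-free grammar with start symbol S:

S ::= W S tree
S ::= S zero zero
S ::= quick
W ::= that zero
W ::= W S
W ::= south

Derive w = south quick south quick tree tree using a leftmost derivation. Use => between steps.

S => W S tree => W S S tree => south S S tree => south quick S tree => south quick W S tree tree => south quick south S tree tree => south quick south quick tree tree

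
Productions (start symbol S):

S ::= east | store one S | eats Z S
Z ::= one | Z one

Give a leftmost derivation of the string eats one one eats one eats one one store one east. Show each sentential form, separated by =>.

S => eats Z S   [S ::= eats Z S]
eats Z S => eats Z one S   [Z ::= Z one]
eats Z one S => eats one one S   [Z ::= one]
eats one one S => eats one one eats Z S   [S ::= eats Z S]
eats one one eats Z S => eats one one eats one S   [Z ::= one]
eats one one eats one S => eats one one eats one eats Z S   [S ::= eats Z S]
eats one one eats one eats Z S => eats one one eats one eats Z one S   [Z ::= Z one]
eats one one eats one eats Z one S => eats one one eats one eats one one S   [Z ::= one]
eats one one eats one eats one one S => eats one one eats one eats one one store one S   [S ::= store one S]
eats one one eats one eats one one store one S => eats one one eats one eats one one store one east   [S ::= east]

S => eats Z S => eats Z one S => eats one one S => eats one one eats Z S => eats one one eats one S => eats one one eats one eats Z S => eats one one eats one eats Z one S => eats one one eats one eats one one S => eats one one eats one eats one one store one S => eats one one eats one eats one one store one east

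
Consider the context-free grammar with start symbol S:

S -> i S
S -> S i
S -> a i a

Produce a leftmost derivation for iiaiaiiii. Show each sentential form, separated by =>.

S=>Si=>iSi=>iSii=>iiSii=>iiSiii=>iiSiiii=>iiaiaiiii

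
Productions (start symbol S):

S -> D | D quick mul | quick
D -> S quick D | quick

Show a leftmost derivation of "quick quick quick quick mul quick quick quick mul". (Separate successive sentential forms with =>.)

S => D quick mul => S quick D quick mul => quick quick D quick mul => quick quick S quick D quick mul => quick quick D quick mul quick D quick mul => quick quick quick quick mul quick D quick mul => quick quick quick quick mul quick quick quick mul

S => D quick mul   [S -> D quick mul]
D quick mul => S quick D quick mul   [D -> S quick D]
S quick D quick mul => quick quick D quick mul   [S -> quick]
quick quick D quick mul => quick quick S quick D quick mul   [D -> S quick D]
quick quick S quick D quick mul => quick quick D quick mul quick D quick mul   [S -> D quick mul]
quick quick D quick mul quick D quick mul => quick quick quick quick mul quick D quick mul   [D -> quick]
quick quick quick quick mul quick D quick mul => quick quick quick quick mul quick quick quick mul   [D -> quick]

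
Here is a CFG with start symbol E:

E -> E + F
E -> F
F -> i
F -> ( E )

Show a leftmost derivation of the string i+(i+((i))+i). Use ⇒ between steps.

E ⇒ E+F ⇒ F+F ⇒ i+F ⇒ i+(E) ⇒ i+(E+F) ⇒ i+(E+F+F) ⇒ i+(F+F+F) ⇒ i+(i+F+F) ⇒ i+(i+(E)+F) ⇒ i+(i+(F)+F) ⇒ i+(i+((E))+F) ⇒ i+(i+((F))+F) ⇒ i+(i+((i))+F) ⇒ i+(i+((i))+i)

E ⇒ E+F   [E -> E + F]
E+F ⇒ F+F   [E -> F]
F+F ⇒ i+F   [F -> i]
i+F ⇒ i+(E)   [F -> ( E )]
i+(E) ⇒ i+(E+F)   [E -> E + F]
i+(E+F) ⇒ i+(E+F+F)   [E -> E + F]
i+(E+F+F) ⇒ i+(F+F+F)   [E -> F]
i+(F+F+F) ⇒ i+(i+F+F)   [F -> i]
i+(i+F+F) ⇒ i+(i+(E)+F)   [F -> ( E )]
i+(i+(E)+F) ⇒ i+(i+(F)+F)   [E -> F]
i+(i+(F)+F) ⇒ i+(i+((E))+F)   [F -> ( E )]
i+(i+((E))+F) ⇒ i+(i+((F))+F)   [E -> F]
i+(i+((F))+F) ⇒ i+(i+((i))+F)   [F -> i]
i+(i+((i))+F) ⇒ i+(i+((i))+i)   [F -> i]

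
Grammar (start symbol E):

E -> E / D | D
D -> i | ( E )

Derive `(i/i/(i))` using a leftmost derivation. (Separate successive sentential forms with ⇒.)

E ⇒ D   [E -> D]
D ⇒ (E)   [D -> ( E )]
(E) ⇒ (E/D)   [E -> E / D]
(E/D) ⇒ (E/D/D)   [E -> E / D]
(E/D/D) ⇒ (D/D/D)   [E -> D]
(D/D/D) ⇒ (i/D/D)   [D -> i]
(i/D/D) ⇒ (i/i/D)   [D -> i]
(i/i/D) ⇒ (i/i/(E))   [D -> ( E )]
(i/i/(E)) ⇒ (i/i/(D))   [E -> D]
(i/i/(D)) ⇒ (i/i/(i))   [D -> i]

E ⇒ D ⇒ (E) ⇒ (E/D) ⇒ (E/D/D) ⇒ (D/D/D) ⇒ (i/D/D) ⇒ (i/i/D) ⇒ (i/i/(E)) ⇒ (i/i/(D)) ⇒ (i/i/(i))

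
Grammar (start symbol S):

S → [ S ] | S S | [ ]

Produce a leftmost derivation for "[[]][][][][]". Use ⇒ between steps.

S ⇒ SS ⇒ [S]S ⇒ [[]]S ⇒ [[]]SS ⇒ [[]]SSS ⇒ [[]]SSSS ⇒ [[]][]SSS ⇒ [[]][][]SS ⇒ [[]][][][]S ⇒ [[]][][][][]

S ⇒ SS   [S → S S]
SS ⇒ [S]S   [S → [ S ]]
[S]S ⇒ [[]]S   [S → [ ]]
[[]]S ⇒ [[]]SS   [S → S S]
[[]]SS ⇒ [[]]SSS   [S → S S]
[[]]SSS ⇒ [[]]SSSS   [S → S S]
[[]]SSSS ⇒ [[]][]SSS   [S → [ ]]
[[]][]SSS ⇒ [[]][][]SS   [S → [ ]]
[[]][][]SS ⇒ [[]][][][]S   [S → [ ]]
[[]][][][]S ⇒ [[]][][][][]   [S → [ ]]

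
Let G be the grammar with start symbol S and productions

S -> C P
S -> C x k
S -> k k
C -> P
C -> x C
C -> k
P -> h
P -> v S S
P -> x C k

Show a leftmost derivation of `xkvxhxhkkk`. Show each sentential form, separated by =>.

S => CP => xCP => xkP => xkvSS => xkvCPS => xkvxCPS => xkvxPPS => xkvxhPS => xkvxhxCkS => xkvxhxPkS => xkvxhxhkS => xkvxhxhkkk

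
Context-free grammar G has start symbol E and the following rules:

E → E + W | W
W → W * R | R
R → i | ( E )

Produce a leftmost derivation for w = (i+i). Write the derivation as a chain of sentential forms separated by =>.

E=>W=>R=>(E)=>(E+W)=>(W+W)=>(R+W)=>(i+W)=>(i+R)=>(i+i)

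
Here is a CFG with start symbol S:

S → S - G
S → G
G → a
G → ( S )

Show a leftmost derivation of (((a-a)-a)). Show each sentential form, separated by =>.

S=>G=>(S)=>(G)=>((S))=>((S-G))=>((G-G))=>(((S)-G))=>(((S-G)-G))=>(((G-G)-G))=>(((a-G)-G))=>(((a-a)-G))=>(((a-a)-a))

S => G   [S → G]
G => (S)   [G → ( S )]
(S) => (G)   [S → G]
(G) => ((S))   [G → ( S )]
((S)) => ((S-G))   [S → S - G]
((S-G)) => ((G-G))   [S → G]
((G-G)) => (((S)-G))   [G → ( S )]
(((S)-G)) => (((S-G)-G))   [S → S - G]
(((S-G)-G)) => (((G-G)-G))   [S → G]
(((G-G)-G)) => (((a-G)-G))   [G → a]
(((a-G)-G)) => (((a-a)-G))   [G → a]
(((a-a)-G)) => (((a-a)-a))   [G → a]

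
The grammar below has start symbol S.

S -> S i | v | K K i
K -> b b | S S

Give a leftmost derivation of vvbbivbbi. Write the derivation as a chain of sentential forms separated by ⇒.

S ⇒ KKi ⇒ SSKi ⇒ KKiSKi ⇒ SSKiSKi ⇒ vSKiSKi ⇒ vvKiSKi ⇒ vvbbiSKi ⇒ vvbbivKi ⇒ vvbbivbbi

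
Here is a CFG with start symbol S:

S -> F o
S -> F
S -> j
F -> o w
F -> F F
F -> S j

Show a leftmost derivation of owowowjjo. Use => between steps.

S => Fo => FFo => FFFo => owFFo => owowFo => owowSjo => owowFjo => owowSjjo => owowFjjo => owowowjjo

S => Fo   [S -> F o]
Fo => FFo   [F -> F F]
FFo => FFFo   [F -> F F]
FFFo => owFFo   [F -> o w]
owFFo => owowFo   [F -> o w]
owowFo => owowSjo   [F -> S j]
owowSjo => owowFjo   [S -> F]
owowFjo => owowSjjo   [F -> S j]
owowSjjo => owowFjjo   [S -> F]
owowFjjo => owowowjjo   [F -> o w]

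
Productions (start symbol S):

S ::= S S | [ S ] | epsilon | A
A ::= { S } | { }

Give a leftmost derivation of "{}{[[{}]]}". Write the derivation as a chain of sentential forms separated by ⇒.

S ⇒ SS   [S ::= S S]
SS ⇒ AS   [S ::= A]
AS ⇒ {}S   [A ::= { }]
{}S ⇒ {}A   [S ::= A]
{}A ⇒ {}{S}   [A ::= { S }]
{}{S} ⇒ {}{[S]}   [S ::= [ S ]]
{}{[S]} ⇒ {}{[[S]]}   [S ::= [ S ]]
{}{[[S]]} ⇒ {}{[[A]]}   [S ::= A]
{}{[[A]]} ⇒ {}{[[{S}]]}   [A ::= { S }]
{}{[[{S}]]} ⇒ {}{[[{}]]}   [S ::= epsilon]

S⇒SS⇒AS⇒{}S⇒{}A⇒{}{S}⇒{}{[S]}⇒{}{[[S]]}⇒{}{[[A]]}⇒{}{[[{S}]]}⇒{}{[[{}]]}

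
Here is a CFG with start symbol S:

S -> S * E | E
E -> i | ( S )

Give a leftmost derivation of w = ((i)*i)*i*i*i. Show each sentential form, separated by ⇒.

S ⇒ S*E ⇒ S*E*E ⇒ S*E*E*E ⇒ E*E*E*E ⇒ (S)*E*E*E ⇒ (S*E)*E*E*E ⇒ (E*E)*E*E*E ⇒ ((S)*E)*E*E*E ⇒ ((E)*E)*E*E*E ⇒ ((i)*E)*E*E*E ⇒ ((i)*i)*E*E*E ⇒ ((i)*i)*i*E*E ⇒ ((i)*i)*i*i*E ⇒ ((i)*i)*i*i*i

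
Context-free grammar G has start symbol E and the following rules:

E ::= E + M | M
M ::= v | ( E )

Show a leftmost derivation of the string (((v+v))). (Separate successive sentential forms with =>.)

E=>M=>(E)=>(M)=>((E))=>((M))=>(((E)))=>(((E+M)))=>(((M+M)))=>(((v+M)))=>(((v+v)))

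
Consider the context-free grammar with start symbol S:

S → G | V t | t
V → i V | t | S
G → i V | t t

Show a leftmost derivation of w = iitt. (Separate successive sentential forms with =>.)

S => G => iV => iiV => iiS => iiG => iitt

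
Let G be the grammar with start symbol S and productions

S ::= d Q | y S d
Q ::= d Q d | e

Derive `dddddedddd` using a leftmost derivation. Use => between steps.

S=>dQ=>ddQd=>dddQdd=>ddddQddd=>dddddQdddd=>dddddedddd

S => dQ   [S ::= d Q]
dQ => ddQd   [Q ::= d Q d]
ddQd => dddQdd   [Q ::= d Q d]
dddQdd => ddddQddd   [Q ::= d Q d]
ddddQddd => dddddQdddd   [Q ::= d Q d]
dddddQdddd => dddddedddd   [Q ::= e]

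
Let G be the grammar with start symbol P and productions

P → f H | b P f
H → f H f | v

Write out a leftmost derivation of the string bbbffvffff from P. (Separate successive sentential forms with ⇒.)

P ⇒ bPf ⇒ bbPff ⇒ bbbPfff ⇒ bbbfHfff ⇒ bbbffHffff ⇒ bbbffvffff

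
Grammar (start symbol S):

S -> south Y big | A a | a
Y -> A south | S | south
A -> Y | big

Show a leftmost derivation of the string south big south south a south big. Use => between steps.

S => south Y big => south A south big => south Y south big => south S south big => south A a south big => south Y a south big => south A south a south big => south Y south a south big => south A south south a south big => south big south south a south big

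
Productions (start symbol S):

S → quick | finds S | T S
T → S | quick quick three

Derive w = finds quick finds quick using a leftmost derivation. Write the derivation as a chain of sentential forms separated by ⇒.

S ⇒ finds S ⇒ finds T S ⇒ finds S S ⇒ finds quick S ⇒ finds quick finds S ⇒ finds quick finds quick

S ⇒ finds S   [S → finds S]
finds S ⇒ finds T S   [S → T S]
finds T S ⇒ finds S S   [T → S]
finds S S ⇒ finds quick S   [S → quick]
finds quick S ⇒ finds quick finds S   [S → finds S]
finds quick finds S ⇒ finds quick finds quick   [S → quick]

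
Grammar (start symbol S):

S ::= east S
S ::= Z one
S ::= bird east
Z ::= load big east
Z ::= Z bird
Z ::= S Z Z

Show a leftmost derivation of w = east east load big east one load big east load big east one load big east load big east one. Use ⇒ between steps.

S ⇒ east S ⇒ east east S ⇒ east east Z one ⇒ east east S Z Z one ⇒ east east Z one Z Z one ⇒ east east S Z Z one Z Z one ⇒ east east Z one Z Z one Z Z one ⇒ east east load big east one Z Z one Z Z one ⇒ east east load big east one load big east Z one Z Z one ⇒ east east load big east one load big east load big east one Z Z one ⇒ east east load big east one load big east load big east one load big east Z one ⇒ east east load big east one load big east load big east one load big east load big east one

S ⇒ east S   [S ::= east S]
east S ⇒ east east S   [S ::= east S]
east east S ⇒ east east Z one   [S ::= Z one]
east east Z one ⇒ east east S Z Z one   [Z ::= S Z Z]
east east S Z Z one ⇒ east east Z one Z Z one   [S ::= Z one]
east east Z one Z Z one ⇒ east east S Z Z one Z Z one   [Z ::= S Z Z]
east east S Z Z one Z Z one ⇒ east east Z one Z Z one Z Z one   [S ::= Z one]
east east Z one Z Z one Z Z one ⇒ east east load big east one Z Z one Z Z one   [Z ::= load big east]
east east load big east one Z Z one Z Z one ⇒ east east load big east one load big east Z one Z Z one   [Z ::= load big east]
east east load big east one load big east Z one Z Z one ⇒ east east load big east one load big east load big east one Z Z one   [Z ::= load big east]
east east load big east one load big east load big east one Z Z one ⇒ east east load big east one load big east load big east one load big east Z one   [Z ::= load big east]
east east load big east one load big east load big east one load big east Z one ⇒ east east load big east one load big east load big east one load big east load big east one   [Z ::= load big east]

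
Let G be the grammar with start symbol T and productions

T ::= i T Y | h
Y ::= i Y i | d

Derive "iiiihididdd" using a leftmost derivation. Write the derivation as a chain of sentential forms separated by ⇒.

T⇒iTY⇒iiTYY⇒iiiTYYY⇒iiiiTYYYY⇒iiiihYYYY⇒iiiihiYiYYY⇒iiiihidiYYY⇒iiiihididYY⇒iiiihididdY⇒iiiihididdd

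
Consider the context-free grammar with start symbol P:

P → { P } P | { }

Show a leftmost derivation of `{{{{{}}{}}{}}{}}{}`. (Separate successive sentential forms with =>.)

P => {P}P => {{P}P}P => {{{P}P}P}P => {{{{P}P}P}P}P => {{{{{}}P}P}P}P => {{{{{}}{}}P}P}P => {{{{{}}{}}{}}P}P => {{{{{}}{}}{}}{}}P => {{{{{}}{}}{}}{}}{}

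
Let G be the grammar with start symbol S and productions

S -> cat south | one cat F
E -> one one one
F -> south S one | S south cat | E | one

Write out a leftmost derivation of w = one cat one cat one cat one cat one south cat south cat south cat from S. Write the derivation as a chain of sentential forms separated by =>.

S => one cat F   [S -> one cat F]
one cat F => one cat S south cat   [F -> S south cat]
one cat S south cat => one cat one cat F south cat   [S -> one cat F]
one cat one cat F south cat => one cat one cat S south cat south cat   [F -> S south cat]
one cat one cat S south cat south cat => one cat one cat one cat F south cat south cat   [S -> one cat F]
one cat one cat one cat F south cat south cat => one cat one cat one cat S south cat south cat south cat   [F -> S south cat]
one cat one cat one cat S south cat south cat south cat => one cat one cat one cat one cat F south cat south cat south cat   [S -> one cat F]
one cat one cat one cat one cat F south cat south cat south cat => one cat one cat one cat one cat one south cat south cat south cat   [F -> one]

S => one cat F => one cat S south cat => one cat one cat F south cat => one cat one cat S south cat south cat => one cat one cat one cat F south cat south cat => one cat one cat one cat S south cat south cat south cat => one cat one cat one cat one cat F south cat south cat south cat => one cat one cat one cat one cat one south cat south cat south cat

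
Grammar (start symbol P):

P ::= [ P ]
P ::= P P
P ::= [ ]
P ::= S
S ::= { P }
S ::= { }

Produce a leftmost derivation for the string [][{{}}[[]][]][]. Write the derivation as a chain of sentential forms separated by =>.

P => PP   [P ::= P P]
PP => []P   [P ::= [ ]]
[]P => []PP   [P ::= P P]
[]PP => [][P]P   [P ::= [ P ]]
[][P]P => [][PP]P   [P ::= P P]
[][PP]P => [][SP]P   [P ::= S]
[][SP]P => [][{P}P]P   [S ::= { P }]
[][{P}P]P => [][{S}P]P   [P ::= S]
[][{S}P]P => [][{{}}P]P   [S ::= { }]
[][{{}}P]P => [][{{}}PP]P   [P ::= P P]
[][{{}}PP]P => [][{{}}[P]P]P   [P ::= [ P ]]
[][{{}}[P]P]P => [][{{}}[[]]P]P   [P ::= [ ]]
[][{{}}[[]]P]P => [][{{}}[[]][]]P   [P ::= [ ]]
[][{{}}[[]][]]P => [][{{}}[[]][]][]   [P ::= [ ]]

P => PP => []P => []PP => [][P]P => [][PP]P => [][SP]P => [][{P}P]P => [][{S}P]P => [][{{}}P]P => [][{{}}PP]P => [][{{}}[P]P]P => [][{{}}[[]]P]P => [][{{}}[[]][]]P => [][{{}}[[]][]][]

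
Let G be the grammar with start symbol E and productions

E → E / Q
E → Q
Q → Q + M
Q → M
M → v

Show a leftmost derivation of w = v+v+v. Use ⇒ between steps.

E ⇒ Q ⇒ Q+M ⇒ Q+M+M ⇒ M+M+M ⇒ v+M+M ⇒ v+v+M ⇒ v+v+v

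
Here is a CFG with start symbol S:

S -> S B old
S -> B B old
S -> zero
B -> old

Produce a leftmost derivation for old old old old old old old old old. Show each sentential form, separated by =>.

S => S B old => S B old B old => S B old B old B old => B B old B old B old B old => old B old B old B old B old => old old old B old B old B old => old old old old old B old B old => old old old old old old old B old => old old old old old old old old old

S => S B old   [S -> S B old]
S B old => S B old B old   [S -> S B old]
S B old B old => S B old B old B old   [S -> S B old]
S B old B old B old => B B old B old B old B old   [S -> B B old]
B B old B old B old B old => old B old B old B old B old   [B -> old]
old B old B old B old B old => old old old B old B old B old   [B -> old]
old old old B old B old B old => old old old old old B old B old   [B -> old]
old old old old old B old B old => old old old old old old old B old   [B -> old]
old old old old old old old B old => old old old old old old old old old   [B -> old]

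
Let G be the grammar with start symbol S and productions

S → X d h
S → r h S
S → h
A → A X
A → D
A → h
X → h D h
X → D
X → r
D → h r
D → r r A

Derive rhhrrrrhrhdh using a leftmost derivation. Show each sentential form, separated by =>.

S => rhS   [S → r h S]
rhS => rhXdh   [S → X d h]
rhXdh => rhhDhdh   [X → h D h]
rhhDhdh => rhhrrAhdh   [D → r r A]
rhhrrAhdh => rhhrrDhdh   [A → D]
rhhrrDhdh => rhhrrrrAhdh   [D → r r A]
rhhrrrrAhdh => rhhrrrrAXhdh   [A → A X]
rhhrrrrAXhdh => rhhrrrrhXhdh   [A → h]
rhhrrrrhXhdh => rhhrrrrhrhdh   [X → r]

S=>rhS=>rhXdh=>rhhDhdh=>rhhrrAhdh=>rhhrrDhdh=>rhhrrrrAhdh=>rhhrrrrAXhdh=>rhhrrrrhXhdh=>rhhrrrrhrhdh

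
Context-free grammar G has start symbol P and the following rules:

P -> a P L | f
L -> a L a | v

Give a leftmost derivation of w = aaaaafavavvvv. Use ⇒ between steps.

P ⇒ aPL ⇒ aaPLL ⇒ aaaPLLL ⇒ aaaaPLLLL ⇒ aaaaaPLLLLL ⇒ aaaaafLLLLL ⇒ aaaaafaLaLLLL ⇒ aaaaafavaLLLL ⇒ aaaaafavavLLL ⇒ aaaaafavavvLL ⇒ aaaaafavavvvL ⇒ aaaaafavavvvv

P ⇒ aPL   [P -> a P L]
aPL ⇒ aaPLL   [P -> a P L]
aaPLL ⇒ aaaPLLL   [P -> a P L]
aaaPLLL ⇒ aaaaPLLLL   [P -> a P L]
aaaaPLLLL ⇒ aaaaaPLLLLL   [P -> a P L]
aaaaaPLLLLL ⇒ aaaaafLLLLL   [P -> f]
aaaaafLLLLL ⇒ aaaaafaLaLLLL   [L -> a L a]
aaaaafaLaLLLL ⇒ aaaaafavaLLLL   [L -> v]
aaaaafavaLLLL ⇒ aaaaafavavLLL   [L -> v]
aaaaafavavLLL ⇒ aaaaafavavvLL   [L -> v]
aaaaafavavvLL ⇒ aaaaafavavvvL   [L -> v]
aaaaafavavvvL ⇒ aaaaafavavvvv   [L -> v]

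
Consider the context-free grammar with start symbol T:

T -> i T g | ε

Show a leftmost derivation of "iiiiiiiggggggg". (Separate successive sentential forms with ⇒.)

T⇒iTg⇒iiTgg⇒iiiTggg⇒iiiiTgggg⇒iiiiiTggggg⇒iiiiiiTgggggg⇒iiiiiiiTggggggg⇒iiiiiiiggggggg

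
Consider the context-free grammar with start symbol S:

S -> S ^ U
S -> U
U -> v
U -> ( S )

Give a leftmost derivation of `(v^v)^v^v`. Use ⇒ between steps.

S ⇒ S^U ⇒ S^U^U ⇒ U^U^U ⇒ (S)^U^U ⇒ (S^U)^U^U ⇒ (U^U)^U^U ⇒ (v^U)^U^U ⇒ (v^v)^U^U ⇒ (v^v)^v^U ⇒ (v^v)^v^v

S ⇒ S^U   [S -> S ^ U]
S^U ⇒ S^U^U   [S -> S ^ U]
S^U^U ⇒ U^U^U   [S -> U]
U^U^U ⇒ (S)^U^U   [U -> ( S )]
(S)^U^U ⇒ (S^U)^U^U   [S -> S ^ U]
(S^U)^U^U ⇒ (U^U)^U^U   [S -> U]
(U^U)^U^U ⇒ (v^U)^U^U   [U -> v]
(v^U)^U^U ⇒ (v^v)^U^U   [U -> v]
(v^v)^U^U ⇒ (v^v)^v^U   [U -> v]
(v^v)^v^U ⇒ (v^v)^v^v   [U -> v]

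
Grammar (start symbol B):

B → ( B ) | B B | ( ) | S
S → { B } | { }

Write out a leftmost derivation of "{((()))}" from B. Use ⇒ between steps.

B ⇒ S   [B → S]
S ⇒ {B}   [S → { B }]
{B} ⇒ {(B)}   [B → ( B )]
{(B)} ⇒ {((B))}   [B → ( B )]
{((B))} ⇒ {((()))}   [B → ( )]

B ⇒ S ⇒ {B} ⇒ {(B)} ⇒ {((B))} ⇒ {((()))}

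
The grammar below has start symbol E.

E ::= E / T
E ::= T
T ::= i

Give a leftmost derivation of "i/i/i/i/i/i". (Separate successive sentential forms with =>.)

E=>E/T=>E/T/T=>E/T/T/T=>E/T/T/T/T=>E/T/T/T/T/T=>T/T/T/T/T/T=>i/T/T/T/T/T=>i/i/T/T/T/T=>i/i/i/T/T/T=>i/i/i/i/T/T=>i/i/i/i/i/T=>i/i/i/i/i/i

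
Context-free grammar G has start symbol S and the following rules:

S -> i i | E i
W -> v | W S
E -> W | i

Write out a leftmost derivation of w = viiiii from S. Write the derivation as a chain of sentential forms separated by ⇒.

S⇒Ei⇒Wi⇒WSi⇒WSSi⇒vSSi⇒viiSi⇒viiiii

S ⇒ Ei   [S -> E i]
Ei ⇒ Wi   [E -> W]
Wi ⇒ WSi   [W -> W S]
WSi ⇒ WSSi   [W -> W S]
WSSi ⇒ vSSi   [W -> v]
vSSi ⇒ viiSi   [S -> i i]
viiSi ⇒ viiiii   [S -> i i]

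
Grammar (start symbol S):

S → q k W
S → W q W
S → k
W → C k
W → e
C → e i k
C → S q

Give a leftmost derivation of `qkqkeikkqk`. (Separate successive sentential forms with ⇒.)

S ⇒ qkW   [S → q k W]
qkW ⇒ qkCk   [W → C k]
qkCk ⇒ qkSqk   [C → S q]
qkSqk ⇒ qkqkWqk   [S → q k W]
qkqkWqk ⇒ qkqkCkqk   [W → C k]
qkqkCkqk ⇒ qkqkeikkqk   [C → e i k]

S⇒qkW⇒qkCk⇒qkSqk⇒qkqkWqk⇒qkqkCkqk⇒qkqkeikkqk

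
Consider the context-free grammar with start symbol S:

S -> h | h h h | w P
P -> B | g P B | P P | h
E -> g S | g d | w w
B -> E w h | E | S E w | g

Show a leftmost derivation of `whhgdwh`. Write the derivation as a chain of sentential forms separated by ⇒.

S ⇒ wP   [S -> w P]
wP ⇒ wPP   [P -> P P]
wPP ⇒ wPPP   [P -> P P]
wPPP ⇒ whPP   [P -> h]
whPP ⇒ whBP   [P -> B]
whBP ⇒ whSEwP   [B -> S E w]
whSEwP ⇒ whhEwP   [S -> h]
whhEwP ⇒ whhgdwP   [E -> g d]
whhgdwP ⇒ whhgdwh   [P -> h]

S ⇒ wP ⇒ wPP ⇒ wPPP ⇒ whPP ⇒ whBP ⇒ whSEwP ⇒ whhEwP ⇒ whhgdwP ⇒ whhgdwh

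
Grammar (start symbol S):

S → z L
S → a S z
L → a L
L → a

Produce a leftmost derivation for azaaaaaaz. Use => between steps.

S => aSz => azLz => azaLz => azaaLz => azaaaLz => azaaaaLz => azaaaaaLz => azaaaaaaz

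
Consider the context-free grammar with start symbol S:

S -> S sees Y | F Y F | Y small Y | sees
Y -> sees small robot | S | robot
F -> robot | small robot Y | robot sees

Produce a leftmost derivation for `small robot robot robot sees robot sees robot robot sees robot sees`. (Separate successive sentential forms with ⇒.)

S ⇒ F Y F ⇒ small robot Y Y F ⇒ small robot robot Y F ⇒ small robot robot S F ⇒ small robot robot F Y F F ⇒ small robot robot robot sees Y F F ⇒ small robot robot robot sees S F F ⇒ small robot robot robot sees F Y F F F ⇒ small robot robot robot sees robot Y F F F ⇒ small robot robot robot sees robot S F F F ⇒ small robot robot robot sees robot sees F F F ⇒ small robot robot robot sees robot sees robot F F ⇒ small robot robot robot sees robot sees robot robot sees F ⇒ small robot robot robot sees robot sees robot robot sees robot sees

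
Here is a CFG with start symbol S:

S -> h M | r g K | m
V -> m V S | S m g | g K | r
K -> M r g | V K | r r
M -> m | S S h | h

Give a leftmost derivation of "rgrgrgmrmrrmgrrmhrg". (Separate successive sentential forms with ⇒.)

S ⇒ rgK   [S -> r g K]
rgK ⇒ rgMrg   [K -> M r g]
rgMrg ⇒ rgSShrg   [M -> S S h]
rgSShrg ⇒ rgrgKShrg   [S -> r g K]
rgrgKShrg ⇒ rgrgVKShrg   [K -> V K]
rgrgVKShrg ⇒ rgrgSmgKShrg   [V -> S m g]
rgrgSmgKShrg ⇒ rgrgrgKmgKShrg   [S -> r g K]
rgrgrgKmgKShrg ⇒ rgrgrgVKmgKShrg   [K -> V K]
rgrgrgVKmgKShrg ⇒ rgrgrgmVSKmgKShrg   [V -> m V S]
rgrgrgmVSKmgKShrg ⇒ rgrgrgmrSKmgKShrg   [V -> r]
rgrgrgmrSKmgKShrg ⇒ rgrgrgmrmKmgKShrg   [S -> m]
rgrgrgmrmKmgKShrg ⇒ rgrgrgmrmrrmgKShrg   [K -> r r]
rgrgrgmrmrrmgKShrg ⇒ rgrgrgmrmrrmgrrShrg   [K -> r r]
rgrgrgmrmrrmgrrShrg ⇒ rgrgrgmrmrrmgrrmhrg   [S -> m]

S ⇒ rgK ⇒ rgMrg ⇒ rgSShrg ⇒ rgrgKShrg ⇒ rgrgVKShrg ⇒ rgrgSmgKShrg ⇒ rgrgrgKmgKShrg ⇒ rgrgrgVKmgKShrg ⇒ rgrgrgmVSKmgKShrg ⇒ rgrgrgmrSKmgKShrg ⇒ rgrgrgmrmKmgKShrg ⇒ rgrgrgmrmrrmgKShrg ⇒ rgrgrgmrmrrmgrrShrg ⇒ rgrgrgmrmrrmgrrmhrg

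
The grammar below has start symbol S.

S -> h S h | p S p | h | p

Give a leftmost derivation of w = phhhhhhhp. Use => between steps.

S => pSp   [S -> p S p]
pSp => phShp   [S -> h S h]
phShp => phhShhp   [S -> h S h]
phhShhp => phhhShhhp   [S -> h S h]
phhhShhhp => phhhhhhhp   [S -> h]

S => pSp => phShp => phhShhp => phhhShhhp => phhhhhhhp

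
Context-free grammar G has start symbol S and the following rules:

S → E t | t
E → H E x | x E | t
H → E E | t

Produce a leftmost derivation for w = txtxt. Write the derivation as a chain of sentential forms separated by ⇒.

S ⇒ Et ⇒ HExt ⇒ tExt ⇒ txExt ⇒ txtxt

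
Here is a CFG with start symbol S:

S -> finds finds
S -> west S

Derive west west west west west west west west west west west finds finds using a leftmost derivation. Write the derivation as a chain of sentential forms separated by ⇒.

S ⇒ west S ⇒ west west S ⇒ west west west S ⇒ west west west west S ⇒ west west west west west S ⇒ west west west west west west S ⇒ west west west west west west west S ⇒ west west west west west west west west S ⇒ west west west west west west west west west S ⇒ west west west west west west west west west west S ⇒ west west west west west west west west west west west S ⇒ west west west west west west west west west west west finds finds

S ⇒ west S   [S -> west S]
west S ⇒ west west S   [S -> west S]
west west S ⇒ west west west S   [S -> west S]
west west west S ⇒ west west west west S   [S -> west S]
west west west west S ⇒ west west west west west S   [S -> west S]
west west west west west S ⇒ west west west west west west S   [S -> west S]
west west west west west west S ⇒ west west west west west west west S   [S -> west S]
west west west west west west west S ⇒ west west west west west west west west S   [S -> west S]
west west west west west west west west S ⇒ west west west west west west west west west S   [S -> west S]
west west west west west west west west west S ⇒ west west west west west west west west west west S   [S -> west S]
west west west west west west west west west west S ⇒ west west west west west west west west west west west S   [S -> west S]
west west west west west west west west west west west S ⇒ west west west west west west west west west west west finds finds   [S -> finds finds]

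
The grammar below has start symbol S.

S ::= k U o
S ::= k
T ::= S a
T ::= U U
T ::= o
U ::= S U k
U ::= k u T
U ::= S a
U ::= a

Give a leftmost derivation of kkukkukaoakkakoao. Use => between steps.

S=>kUo=>kkuTo=>kkuSao=>kkukUoao=>kkukkuToao=>kkukkuUUoao=>kkukkuSaUoao=>kkukkukUoaUoao=>kkukkukaoaUoao=>kkukkukaoaSUkoao=>kkukkukaoakUkoao=>kkukkukaoakSakoao=>kkukkukaoakkakoao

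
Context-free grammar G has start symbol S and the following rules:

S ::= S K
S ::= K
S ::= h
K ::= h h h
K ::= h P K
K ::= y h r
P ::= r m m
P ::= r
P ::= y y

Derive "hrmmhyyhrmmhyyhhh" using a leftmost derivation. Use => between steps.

S=>K=>hPK=>hrmmK=>hrmmhPK=>hrmmhyyK=>hrmmhyyhPK=>hrmmhyyhrmmK=>hrmmhyyhrmmhPK=>hrmmhyyhrmmhyyK=>hrmmhyyhrmmhyyhhh

S => K   [S ::= K]
K => hPK   [K ::= h P K]
hPK => hrmmK   [P ::= r m m]
hrmmK => hrmmhPK   [K ::= h P K]
hrmmhPK => hrmmhyyK   [P ::= y y]
hrmmhyyK => hrmmhyyhPK   [K ::= h P K]
hrmmhyyhPK => hrmmhyyhrmmK   [P ::= r m m]
hrmmhyyhrmmK => hrmmhyyhrmmhPK   [K ::= h P K]
hrmmhyyhrmmhPK => hrmmhyyhrmmhyyK   [P ::= y y]
hrmmhyyhrmmhyyK => hrmmhyyhrmmhyyhhh   [K ::= h h h]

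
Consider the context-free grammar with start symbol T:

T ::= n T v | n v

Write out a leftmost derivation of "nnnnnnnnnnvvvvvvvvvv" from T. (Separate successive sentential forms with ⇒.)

T⇒nTv⇒nnTvv⇒nnnTvvv⇒nnnnTvvvv⇒nnnnnTvvvvv⇒nnnnnnTvvvvvv⇒nnnnnnnTvvvvvvv⇒nnnnnnnnTvvvvvvvv⇒nnnnnnnnnTvvvvvvvvv⇒nnnnnnnnnnvvvvvvvvvv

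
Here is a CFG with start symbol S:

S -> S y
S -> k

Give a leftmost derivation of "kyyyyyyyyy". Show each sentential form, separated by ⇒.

S⇒Sy⇒Syy⇒Syyy⇒Syyyy⇒Syyyyy⇒Syyyyyy⇒Syyyyyyy⇒Syyyyyyyy⇒Syyyyyyyyy⇒kyyyyyyyyy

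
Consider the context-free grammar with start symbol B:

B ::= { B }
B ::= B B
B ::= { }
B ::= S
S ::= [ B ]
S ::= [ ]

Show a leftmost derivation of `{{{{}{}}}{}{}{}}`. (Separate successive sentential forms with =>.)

B => {B} => {BB} => {BBB} => {BBBB} => {{B}BBB} => {{{B}}BBB} => {{{BB}}BBB} => {{{{}B}}BBB} => {{{{}{}}}BBB} => {{{{}{}}}{}BB} => {{{{}{}}}{}{}B} => {{{{}{}}}{}{}{}}

B => {B}   [B ::= { B }]
{B} => {BB}   [B ::= B B]
{BB} => {BBB}   [B ::= B B]
{BBB} => {BBBB}   [B ::= B B]
{BBBB} => {{B}BBB}   [B ::= { B }]
{{B}BBB} => {{{B}}BBB}   [B ::= { B }]
{{{B}}BBB} => {{{BB}}BBB}   [B ::= B B]
{{{BB}}BBB} => {{{{}B}}BBB}   [B ::= { }]
{{{{}B}}BBB} => {{{{}{}}}BBB}   [B ::= { }]
{{{{}{}}}BBB} => {{{{}{}}}{}BB}   [B ::= { }]
{{{{}{}}}{}BB} => {{{{}{}}}{}{}B}   [B ::= { }]
{{{{}{}}}{}{}B} => {{{{}{}}}{}{}{}}   [B ::= { }]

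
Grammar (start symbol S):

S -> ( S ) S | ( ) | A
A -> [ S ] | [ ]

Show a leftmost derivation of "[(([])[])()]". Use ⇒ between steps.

S ⇒ A ⇒ [S] ⇒ [(S)S] ⇒ [((S)S)S] ⇒ [((A)S)S] ⇒ [(([])S)S] ⇒ [(([])A)S] ⇒ [(([])[])S] ⇒ [(([])[])()]

S ⇒ A   [S -> A]
A ⇒ [S]   [A -> [ S ]]
[S] ⇒ [(S)S]   [S -> ( S ) S]
[(S)S] ⇒ [((S)S)S]   [S -> ( S ) S]
[((S)S)S] ⇒ [((A)S)S]   [S -> A]
[((A)S)S] ⇒ [(([])S)S]   [A -> [ ]]
[(([])S)S] ⇒ [(([])A)S]   [S -> A]
[(([])A)S] ⇒ [(([])[])S]   [A -> [ ]]
[(([])[])S] ⇒ [(([])[])()]   [S -> ( )]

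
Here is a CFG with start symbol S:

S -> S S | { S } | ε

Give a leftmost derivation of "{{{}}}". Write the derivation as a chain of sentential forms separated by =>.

S=>SS=>{S}S=>{SS}S=>{SSS}S=>{{S}SS}S=>{{{S}}SS}S=>{{{}}SS}S=>{{{}}S}S=>{{{}}}S=>{{{}}}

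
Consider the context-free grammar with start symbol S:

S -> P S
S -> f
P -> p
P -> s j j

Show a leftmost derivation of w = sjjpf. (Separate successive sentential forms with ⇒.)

S⇒PS⇒sjjS⇒sjjPS⇒sjjpS⇒sjjpf

S ⇒ PS   [S -> P S]
PS ⇒ sjjS   [P -> s j j]
sjjS ⇒ sjjPS   [S -> P S]
sjjPS ⇒ sjjpS   [P -> p]
sjjpS ⇒ sjjpf   [S -> f]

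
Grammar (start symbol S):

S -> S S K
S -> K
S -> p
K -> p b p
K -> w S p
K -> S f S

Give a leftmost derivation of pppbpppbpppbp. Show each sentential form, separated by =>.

S => SSK => SSKSK => SSKSKSK => pSKSKSK => ppKSKSK => pppbpSKSK => pppbppKSK => pppbpppbpSK => pppbpppbppK => pppbpppbpppbp

S => SSK   [S -> S S K]
SSK => SSKSK   [S -> S S K]
SSKSK => SSKSKSK   [S -> S S K]
SSKSKSK => pSKSKSK   [S -> p]
pSKSKSK => ppKSKSK   [S -> p]
ppKSKSK => pppbpSKSK   [K -> p b p]
pppbpSKSK => pppbppKSK   [S -> p]
pppbppKSK => pppbpppbpSK   [K -> p b p]
pppbpppbpSK => pppbpppbppK   [S -> p]
pppbpppbppK => pppbpppbpppbp   [K -> p b p]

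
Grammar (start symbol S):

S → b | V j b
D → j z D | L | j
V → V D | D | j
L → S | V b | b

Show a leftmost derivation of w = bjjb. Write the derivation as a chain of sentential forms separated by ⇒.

S ⇒ Vjb   [S → V j b]
Vjb ⇒ VDjb   [V → V D]
VDjb ⇒ DDjb   [V → D]
DDjb ⇒ LDjb   [D → L]
LDjb ⇒ SDjb   [L → S]
SDjb ⇒ bDjb   [S → b]
bDjb ⇒ bjjb   [D → j]

S ⇒ Vjb ⇒ VDjb ⇒ DDjb ⇒ LDjb ⇒ SDjb ⇒ bDjb ⇒ bjjb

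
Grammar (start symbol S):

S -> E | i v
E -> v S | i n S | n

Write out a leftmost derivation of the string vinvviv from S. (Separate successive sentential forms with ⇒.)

S ⇒ E   [S -> E]
E ⇒ vS   [E -> v S]
vS ⇒ vE   [S -> E]
vE ⇒ vinS   [E -> i n S]
vinS ⇒ vinE   [S -> E]
vinE ⇒ vinvS   [E -> v S]
vinvS ⇒ vinvE   [S -> E]
vinvE ⇒ vinvvS   [E -> v S]
vinvvS ⇒ vinvviv   [S -> i v]

S⇒E⇒vS⇒vE⇒vinS⇒vinE⇒vinvS⇒vinvE⇒vinvvS⇒vinvviv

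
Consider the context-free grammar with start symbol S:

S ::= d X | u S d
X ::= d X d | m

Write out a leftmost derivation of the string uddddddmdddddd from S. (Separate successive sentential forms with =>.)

S=>uSd=>udXd=>uddXdd=>udddXddd=>uddddXdddd=>udddddXddddd=>uddddddXdddddd=>uddddddmdddddd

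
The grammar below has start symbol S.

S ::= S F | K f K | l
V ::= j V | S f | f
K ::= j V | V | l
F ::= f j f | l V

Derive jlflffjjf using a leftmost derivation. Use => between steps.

S => KfK => jVfK => jSffK => jKfKffK => jlfKffK => jlflffK => jlflffjV => jlflffjjV => jlflffjjf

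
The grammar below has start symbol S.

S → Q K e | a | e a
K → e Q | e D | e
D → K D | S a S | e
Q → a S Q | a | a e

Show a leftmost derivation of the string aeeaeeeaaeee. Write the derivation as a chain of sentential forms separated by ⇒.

S ⇒ QKe ⇒ aKe ⇒ aeDe ⇒ aeKDe ⇒ aeeDe ⇒ aeeSaSe ⇒ aeeQKeaSe ⇒ aeeaeKeaSe ⇒ aeeaeeeaSe ⇒ aeeaeeeaQKee ⇒ aeeaeeeaaKee ⇒ aeeaeeeaaeee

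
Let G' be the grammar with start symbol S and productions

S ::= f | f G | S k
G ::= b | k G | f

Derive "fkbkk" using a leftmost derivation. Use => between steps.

S => Sk => Skk => fGkk => fkGkk => fkbkk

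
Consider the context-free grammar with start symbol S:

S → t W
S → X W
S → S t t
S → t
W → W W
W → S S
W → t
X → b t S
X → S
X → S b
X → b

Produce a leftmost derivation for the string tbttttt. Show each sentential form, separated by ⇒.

S⇒XW⇒SW⇒SttW⇒tWttW⇒tSSttW⇒tXWSttW⇒tbWSttW⇒tbtSttW⇒tbttttW⇒tbttttt

S ⇒ XW   [S → X W]
XW ⇒ SW   [X → S]
SW ⇒ SttW   [S → S t t]
SttW ⇒ tWttW   [S → t W]
tWttW ⇒ tSSttW   [W → S S]
tSSttW ⇒ tXWSttW   [S → X W]
tXWSttW ⇒ tbWSttW   [X → b]
tbWSttW ⇒ tbtSttW   [W → t]
tbtSttW ⇒ tbttttW   [S → t]
tbttttW ⇒ tbttttt   [W → t]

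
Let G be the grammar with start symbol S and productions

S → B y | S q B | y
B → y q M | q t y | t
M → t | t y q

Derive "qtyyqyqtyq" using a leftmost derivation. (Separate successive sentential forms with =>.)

S => SqB => ByqB => qtyyqB => qtyyqyqM => qtyyqyqtyq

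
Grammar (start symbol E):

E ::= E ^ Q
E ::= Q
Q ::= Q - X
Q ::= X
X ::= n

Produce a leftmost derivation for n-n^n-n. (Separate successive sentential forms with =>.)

E => E^Q => Q^Q => Q-X^Q => X-X^Q => n-X^Q => n-n^Q => n-n^Q-X => n-n^X-X => n-n^n-X => n-n^n-n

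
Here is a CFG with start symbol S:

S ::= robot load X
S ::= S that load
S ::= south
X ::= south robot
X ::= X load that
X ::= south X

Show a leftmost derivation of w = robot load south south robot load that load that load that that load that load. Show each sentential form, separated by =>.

S => S that load   [S ::= S that load]
S that load => S that load that load   [S ::= S that load]
S that load that load => robot load X that load that load   [S ::= robot load X]
robot load X that load that load => robot load X load that that load that load   [X ::= X load that]
robot load X load that that load that load => robot load south X load that that load that load   [X ::= south X]
robot load south X load that that load that load => robot load south X load that load that that load that load   [X ::= X load that]
robot load south X load that load that that load that load => robot load south X load that load that load that that load that load   [X ::= X load that]
robot load south X load that load that load that that load that load => robot load south south robot load that load that load that that load that load   [X ::= south robot]

S => S that load => S that load that load => robot load X that load that load => robot load X load that that load that load => robot load south X load that that load that load => robot load south X load that load that that load that load => robot load south X load that load that load that that load that load => robot load south south robot load that load that load that that load that load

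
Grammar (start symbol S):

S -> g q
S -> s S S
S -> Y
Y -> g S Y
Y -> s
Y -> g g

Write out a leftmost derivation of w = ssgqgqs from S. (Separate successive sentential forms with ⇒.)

S ⇒ sSS ⇒ ssSSS ⇒ ssgqSS ⇒ ssgqgqS ⇒ ssgqgqY ⇒ ssgqgqs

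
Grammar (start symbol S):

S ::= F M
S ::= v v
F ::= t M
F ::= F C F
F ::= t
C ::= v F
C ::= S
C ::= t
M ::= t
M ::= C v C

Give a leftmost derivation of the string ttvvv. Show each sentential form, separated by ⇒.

S⇒FM⇒tM⇒tCvC⇒ttvC⇒ttvS⇒ttvvv

S ⇒ FM   [S ::= F M]
FM ⇒ tM   [F ::= t]
tM ⇒ tCvC   [M ::= C v C]
tCvC ⇒ ttvC   [C ::= t]
ttvC ⇒ ttvS   [C ::= S]
ttvS ⇒ ttvvv   [S ::= v v]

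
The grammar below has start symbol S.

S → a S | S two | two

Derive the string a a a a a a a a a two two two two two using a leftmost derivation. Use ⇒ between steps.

S ⇒ a S ⇒ a a S ⇒ a a S two ⇒ a a a S two ⇒ a a a S two two ⇒ a a a a S two two ⇒ a a a a a S two two ⇒ a a a a a a S two two ⇒ a a a a a a a S two two ⇒ a a a a a a a S two two two ⇒ a a a a a a a S two two two two ⇒ a a a a a a a a S two two two two ⇒ a a a a a a a a a S two two two two ⇒ a a a a a a a a a two two two two two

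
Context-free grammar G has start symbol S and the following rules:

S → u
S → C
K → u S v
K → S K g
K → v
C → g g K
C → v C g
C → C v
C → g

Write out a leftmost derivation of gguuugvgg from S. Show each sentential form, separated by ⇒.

S ⇒ C ⇒ ggK ⇒ ggSKg ⇒ gguKg ⇒ gguSKgg ⇒ gguuKgg ⇒ gguuuSvgg ⇒ gguuuCvgg ⇒ gguuugvgg

S ⇒ C   [S → C]
C ⇒ ggK   [C → g g K]
ggK ⇒ ggSKg   [K → S K g]
ggSKg ⇒ gguKg   [S → u]
gguKg ⇒ gguSKgg   [K → S K g]
gguSKgg ⇒ gguuKgg   [S → u]
gguuKgg ⇒ gguuuSvgg   [K → u S v]
gguuuSvgg ⇒ gguuuCvgg   [S → C]
gguuuCvgg ⇒ gguuugvgg   [C → g]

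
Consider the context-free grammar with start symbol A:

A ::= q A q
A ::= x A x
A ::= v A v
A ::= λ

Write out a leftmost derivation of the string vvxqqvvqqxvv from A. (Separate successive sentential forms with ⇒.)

A ⇒ vAv   [A ::= v A v]
vAv ⇒ vvAvv   [A ::= v A v]
vvAvv ⇒ vvxAxvv   [A ::= x A x]
vvxAxvv ⇒ vvxqAqxvv   [A ::= q A q]
vvxqAqxvv ⇒ vvxqqAqqxvv   [A ::= q A q]
vvxqqAqqxvv ⇒ vvxqqvAvqqxvv   [A ::= v A v]
vvxqqvAvqqxvv ⇒ vvxqqvvqqxvv   [A ::= λ]

A ⇒ vAv ⇒ vvAvv ⇒ vvxAxvv ⇒ vvxqAqxvv ⇒ vvxqqAqqxvv ⇒ vvxqqvAvqqxvv ⇒ vvxqqvvqqxvv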